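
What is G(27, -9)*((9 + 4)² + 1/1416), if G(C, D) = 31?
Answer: 7418455/1416 ≈ 5239.0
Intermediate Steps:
G(27, -9)*((9 + 4)² + 1/1416) = 31*((9 + 4)² + 1/1416) = 31*(13² + 1/1416) = 31*(169 + 1/1416) = 31*(239305/1416) = 7418455/1416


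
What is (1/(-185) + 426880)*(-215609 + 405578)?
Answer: 15002383653231/185 ≈ 8.1094e+10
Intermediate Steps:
(1/(-185) + 426880)*(-215609 + 405578) = (-1/185 + 426880)*189969 = (78972799/185)*189969 = 15002383653231/185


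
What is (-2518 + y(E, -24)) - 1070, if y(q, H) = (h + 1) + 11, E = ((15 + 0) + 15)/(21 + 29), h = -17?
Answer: -3593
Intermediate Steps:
E = ⅗ (E = (15 + 15)/50 = 30*(1/50) = ⅗ ≈ 0.60000)
y(q, H) = -5 (y(q, H) = (-17 + 1) + 11 = -16 + 11 = -5)
(-2518 + y(E, -24)) - 1070 = (-2518 - 5) - 1070 = -2523 - 1070 = -3593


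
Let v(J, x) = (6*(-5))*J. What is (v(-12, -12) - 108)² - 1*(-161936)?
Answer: 225440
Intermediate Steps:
v(J, x) = -30*J
(v(-12, -12) - 108)² - 1*(-161936) = (-30*(-12) - 108)² - 1*(-161936) = (360 - 108)² + 161936 = 252² + 161936 = 63504 + 161936 = 225440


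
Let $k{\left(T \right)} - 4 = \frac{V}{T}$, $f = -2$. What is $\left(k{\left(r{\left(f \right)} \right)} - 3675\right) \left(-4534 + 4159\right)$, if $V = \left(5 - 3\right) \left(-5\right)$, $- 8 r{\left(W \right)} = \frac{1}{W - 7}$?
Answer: $1646625$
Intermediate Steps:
$r{\left(W \right)} = - \frac{1}{8 \left(-7 + W\right)}$ ($r{\left(W \right)} = - \frac{1}{8 \left(W - 7\right)} = - \frac{1}{8 \left(-7 + W\right)}$)
$V = -10$ ($V = 2 \left(-5\right) = -10$)
$k{\left(T \right)} = 4 - \frac{10}{T}$
$\left(k{\left(r{\left(f \right)} \right)} - 3675\right) \left(-4534 + 4159\right) = \left(\left(4 - \frac{10}{\left(-1\right) \frac{1}{-56 + 8 \left(-2\right)}}\right) - 3675\right) \left(-4534 + 4159\right) = \left(\left(4 - \frac{10}{\left(-1\right) \frac{1}{-56 - 16}}\right) - 3675\right) \left(-375\right) = \left(\left(4 - \frac{10}{\left(-1\right) \frac{1}{-72}}\right) - 3675\right) \left(-375\right) = \left(\left(4 - \frac{10}{\left(-1\right) \left(- \frac{1}{72}\right)}\right) - 3675\right) \left(-375\right) = \left(\left(4 - 10 \frac{1}{\frac{1}{72}}\right) - 3675\right) \left(-375\right) = \left(\left(4 - 720\right) - 3675\right) \left(-375\right) = \left(-716 - 3675\right) \left(-375\right) = \left(-4391\right) \left(-375\right) = 1646625$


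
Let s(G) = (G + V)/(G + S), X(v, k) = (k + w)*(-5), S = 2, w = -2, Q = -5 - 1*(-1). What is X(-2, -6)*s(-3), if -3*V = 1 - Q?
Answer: 560/3 ≈ 186.67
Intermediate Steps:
Q = -4 (Q = -5 + 1 = -4)
V = -5/3 (V = -(1 - 1*(-4))/3 = -(1 + 4)/3 = -⅓*5 = -5/3 ≈ -1.6667)
X(v, k) = 10 - 5*k (X(v, k) = (k - 2)*(-5) = (-2 + k)*(-5) = 10 - 5*k)
s(G) = (-5/3 + G)/(2 + G) (s(G) = (G - 5/3)/(G + 2) = (-5/3 + G)/(2 + G))
X(-2, -6)*s(-3) = (10 - 5*(-6))*((-5/3 - 3)/(2 - 3)) = (10 + 30)*(-14/3/(-1)) = 40*(-1*(-14/3)) = 40*(14/3) = 560/3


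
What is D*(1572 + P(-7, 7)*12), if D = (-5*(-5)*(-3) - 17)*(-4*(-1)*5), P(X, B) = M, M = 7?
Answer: -3047040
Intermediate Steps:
P(X, B) = 7
D = -1840 (D = (25*(-3) - 17)*(4*5) = (-75 - 17)*20 = -92*20 = -1840)
D*(1572 + P(-7, 7)*12) = -1840*(1572 + 7*12) = -1840*(1572 + 84) = -1840*1656 = -3047040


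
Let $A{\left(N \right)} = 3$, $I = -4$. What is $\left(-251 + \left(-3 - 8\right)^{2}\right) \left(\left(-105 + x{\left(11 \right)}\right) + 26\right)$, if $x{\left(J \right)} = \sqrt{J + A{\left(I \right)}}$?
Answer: $10270 - 130 \sqrt{14} \approx 9783.6$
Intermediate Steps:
$x{\left(J \right)} = \sqrt{3 + J}$ ($x{\left(J \right)} = \sqrt{J + 3} = \sqrt{3 + J}$)
$\left(-251 + \left(-3 - 8\right)^{2}\right) \left(\left(-105 + x{\left(11 \right)}\right) + 26\right) = \left(-251 + \left(-3 - 8\right)^{2}\right) \left(\left(-105 + \sqrt{3 + 11}\right) + 26\right) = \left(-251 + \left(-11\right)^{2}\right) \left(\left(-105 + \sqrt{14}\right) + 26\right) = \left(-251 + 121\right) \left(-79 + \sqrt{14}\right) = - 130 \left(-79 + \sqrt{14}\right) = 10270 - 130 \sqrt{14}$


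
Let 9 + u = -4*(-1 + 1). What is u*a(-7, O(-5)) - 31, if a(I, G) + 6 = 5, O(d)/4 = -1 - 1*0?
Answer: -22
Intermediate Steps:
O(d) = -4 (O(d) = 4*(-1 - 1*0) = 4*(-1 + 0) = 4*(-1) = -4)
u = -9 (u = -9 - 4*(-1 + 1) = -9 - 4*0 = -9 + 0 = -9)
a(I, G) = -1 (a(I, G) = -6 + 5 = -1)
u*a(-7, O(-5)) - 31 = -9*(-1) - 31 = 9 - 31 = -22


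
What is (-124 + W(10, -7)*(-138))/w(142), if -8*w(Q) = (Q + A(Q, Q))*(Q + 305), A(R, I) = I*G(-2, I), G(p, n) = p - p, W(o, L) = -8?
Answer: -3920/31737 ≈ -0.12352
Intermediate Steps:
G(p, n) = 0
A(R, I) = 0 (A(R, I) = I*0 = 0)
w(Q) = -Q*(305 + Q)/8 (w(Q) = -(Q + 0)*(Q + 305)/8 = -Q*(305 + Q)/8)
(-124 + W(10, -7)*(-138))/w(142) = (-124 - 8*(-138))/(((1/8)*142*(-305 - 1*142))) = (-124 + 1104)/(((1/8)*142*(-305 - 142))) = 980/(((1/8)*142*(-447))) = 980/(-31737/4) = 980*(-4/31737) = -3920/31737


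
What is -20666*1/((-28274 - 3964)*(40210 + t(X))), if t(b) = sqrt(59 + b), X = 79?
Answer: 207744965/13030953911739 - 10333*sqrt(138)/26061907823478 ≈ 1.5938e-5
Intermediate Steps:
-20666*1/((-28274 - 3964)*(40210 + t(X))) = -20666*1/((-28274 - 3964)*(40210 + sqrt(59 + 79))) = -20666*(-1/(32238*(40210 + sqrt(138)))) = -20666/(-1296289980 - 32238*sqrt(138))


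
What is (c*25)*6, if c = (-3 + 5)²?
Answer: 600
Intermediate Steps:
c = 4 (c = 2² = 4)
(c*25)*6 = (4*25)*6 = 100*6 = 600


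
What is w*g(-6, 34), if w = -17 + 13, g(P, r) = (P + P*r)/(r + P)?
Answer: 30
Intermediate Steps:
g(P, r) = (P + P*r)/(P + r)
w = -4
w*g(-6, 34) = -(-24)*(1 + 34)/(-6 + 34) = -(-24)*35/28 = -4*(-15/2) = 30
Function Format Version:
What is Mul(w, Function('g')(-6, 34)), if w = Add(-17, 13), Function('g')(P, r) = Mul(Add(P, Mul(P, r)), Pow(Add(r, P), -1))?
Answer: 30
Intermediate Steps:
Function('g')(P, r) = Mul(Pow(Add(P, r), -1), Add(P, Mul(P, r))) (Function('g')(P, r) = Mul(Add(P, Mul(P, r)), Pow(Add(P, r), -1)) = Mul(Pow(Add(P, r), -1), Add(P, Mul(P, r))))
w = -4
Mul(w, Function('g')(-6, 34)) = Mul(-4, Mul(-6, Pow(Add(-6, 34), -1), Add(1, 34))) = Mul(-4, Mul(-6, Pow(28, -1), 35)) = Mul(-4, Mul(-6, Rational(1, 28), 35)) = Mul(-4, Rational(-15, 2)) = 30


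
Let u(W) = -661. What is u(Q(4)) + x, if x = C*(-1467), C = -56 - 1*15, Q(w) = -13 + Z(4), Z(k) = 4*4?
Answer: 103496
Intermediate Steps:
Z(k) = 16
Q(w) = 3 (Q(w) = -13 + 16 = 3)
C = -71 (C = -56 - 15 = -71)
x = 104157 (x = -71*(-1467) = 104157)
u(Q(4)) + x = -661 + 104157 = 103496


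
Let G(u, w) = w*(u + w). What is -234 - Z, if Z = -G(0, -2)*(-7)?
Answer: -262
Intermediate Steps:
Z = 28 (Z = -(-2)*(0 - 2)*(-7) = -(-2)*(-2)*(-7) = -1*4*(-7) = -4*(-7) = 28)
-234 - Z = -234 - 1*28 = -234 - 28 = -262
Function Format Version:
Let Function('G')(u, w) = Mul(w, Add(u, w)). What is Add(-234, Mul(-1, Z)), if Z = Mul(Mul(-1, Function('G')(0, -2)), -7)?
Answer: -262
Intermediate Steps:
Z = 28 (Z = Mul(Mul(-1, Mul(-2, Add(0, -2))), -7) = Mul(Mul(-1, Mul(-2, -2)), -7) = Mul(Mul(-1, 4), -7) = Mul(-4, -7) = 28)
Add(-234, Mul(-1, Z)) = Add(-234, Mul(-1, 28)) = Add(-234, -28) = -262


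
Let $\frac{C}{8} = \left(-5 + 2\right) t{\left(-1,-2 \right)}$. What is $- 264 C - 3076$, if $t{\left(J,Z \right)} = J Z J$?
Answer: $-15748$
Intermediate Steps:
$t{\left(J,Z \right)} = Z J^{2}$
$C = 48$ ($C = 8 \left(-5 + 2\right) \left(- 2 \left(-1\right)^{2}\right) = 8 \left(- 3 \left(\left(-2\right) 1\right)\right) = 8 \left(\left(-3\right) \left(-2\right)\right) = 8 \cdot 6 = 48$)
$- 264 C - 3076 = \left(-264\right) 48 - 3076 = -12672 - 3076 = -15748$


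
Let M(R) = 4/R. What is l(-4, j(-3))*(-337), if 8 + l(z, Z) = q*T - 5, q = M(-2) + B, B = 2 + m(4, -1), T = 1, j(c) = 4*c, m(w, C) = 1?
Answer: 4044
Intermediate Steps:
B = 3 (B = 2 + 1 = 3)
q = 1 (q = 4/(-2) + 3 = 4*(-½) + 3 = -2 + 3 = 1)
l(z, Z) = -12 (l(z, Z) = -8 + (1*1 - 5) = -8 + (1 - 5) = -8 - 4 = -12)
l(-4, j(-3))*(-337) = -12*(-337) = 4044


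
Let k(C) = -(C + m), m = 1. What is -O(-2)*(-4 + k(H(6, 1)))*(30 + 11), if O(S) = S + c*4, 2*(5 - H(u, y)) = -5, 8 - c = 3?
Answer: 9225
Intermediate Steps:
c = 5 (c = 8 - 1*3 = 8 - 3 = 5)
H(u, y) = 15/2 (H(u, y) = 5 - ½*(-5) = 5 + 5/2 = 15/2)
O(S) = 20 + S (O(S) = S + 5*4 = S + 20 = 20 + S)
k(C) = -1 - C (k(C) = -(C + 1) = -(1 + C) = -1 - C)
-O(-2)*(-4 + k(H(6, 1)))*(30 + 11) = -(20 - 2)*(-4 + (-1 - 1*15/2))*(30 + 11) = -18*(-4 + (-1 - 15/2))*41 = -18*(-4 - 17/2)*41 = -18*(-25/2)*41 = -(-225)*41 = -1*(-9225) = 9225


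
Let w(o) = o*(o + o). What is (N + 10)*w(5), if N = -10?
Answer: 0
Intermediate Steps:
w(o) = 2*o² (w(o) = o*(2*o) = 2*o²)
(N + 10)*w(5) = (-10 + 10)*(2*5²) = 0*(2*25) = 0*50 = 0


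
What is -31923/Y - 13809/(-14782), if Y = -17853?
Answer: 239472621/87967682 ≈ 2.7223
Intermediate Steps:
-31923/Y - 13809/(-14782) = -31923/(-17853) - 13809/(-14782) = -31923*(-1/17853) - 13809*(-1/14782) = 10641/5951 + 13809/14782 = 239472621/87967682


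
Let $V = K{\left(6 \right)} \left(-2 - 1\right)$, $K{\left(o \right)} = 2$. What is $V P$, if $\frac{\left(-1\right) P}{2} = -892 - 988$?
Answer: $-22560$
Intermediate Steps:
$V = -6$ ($V = 2 \left(-2 - 1\right) = 2 \left(-3\right) = -6$)
$P = 3760$ ($P = - 2 \left(-892 - 988\right) = \left(-2\right) \left(-1880\right) = 3760$)
$V P = \left(-6\right) 3760 = -22560$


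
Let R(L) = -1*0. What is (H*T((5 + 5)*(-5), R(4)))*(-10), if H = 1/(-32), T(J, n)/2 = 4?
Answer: 5/2 ≈ 2.5000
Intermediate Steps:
R(L) = 0
T(J, n) = 8 (T(J, n) = 2*4 = 8)
H = -1/32 ≈ -0.031250
(H*T((5 + 5)*(-5), R(4)))*(-10) = -1/32*8*(-10) = -¼*(-10) = 5/2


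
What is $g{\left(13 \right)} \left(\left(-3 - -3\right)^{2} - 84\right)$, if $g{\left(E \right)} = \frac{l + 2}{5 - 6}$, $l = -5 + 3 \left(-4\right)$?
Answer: $-1260$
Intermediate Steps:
$l = -17$ ($l = -5 - 12 = -17$)
$g{\left(E \right)} = 15$ ($g{\left(E \right)} = \frac{-17 + 2}{5 - 6} = - \frac{15}{-1} = \left(-15\right) \left(-1\right) = 15$)
$g{\left(13 \right)} \left(\left(-3 - -3\right)^{2} - 84\right) = 15 \left(\left(-3 - -3\right)^{2} - 84\right) = 15 \left(\left(-3 + 3\right)^{2} - 84\right) = 15 \left(0^{2} - 84\right) = 15 \left(0 - 84\right) = 15 \left(-84\right) = -1260$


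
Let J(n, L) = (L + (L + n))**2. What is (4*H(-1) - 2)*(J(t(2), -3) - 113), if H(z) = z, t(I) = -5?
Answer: -48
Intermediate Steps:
J(n, L) = (n + 2*L)**2
(4*H(-1) - 2)*(J(t(2), -3) - 113) = (4*(-1) - 2)*((-5 + 2*(-3))**2 - 113) = (-4 - 2)*((-5 - 6)**2 - 113) = -6*((-11)**2 - 113) = -6*(121 - 113) = -6*8 = -48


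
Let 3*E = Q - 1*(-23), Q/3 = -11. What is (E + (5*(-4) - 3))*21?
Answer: -553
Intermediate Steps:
Q = -33 (Q = 3*(-11) = -33)
E = -10/3 (E = (-33 - 1*(-23))/3 = (-33 + 23)/3 = (1/3)*(-10) = -10/3 ≈ -3.3333)
(E + (5*(-4) - 3))*21 = (-10/3 + (5*(-4) - 3))*21 = (-10/3 + (-20 - 3))*21 = (-10/3 - 23)*21 = -79/3*21 = -553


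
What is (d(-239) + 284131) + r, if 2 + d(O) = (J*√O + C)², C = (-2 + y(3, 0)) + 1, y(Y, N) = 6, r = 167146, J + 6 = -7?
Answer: 410909 - 130*I*√239 ≈ 4.1091e+5 - 2009.8*I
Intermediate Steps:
J = -13 (J = -6 - 7 = -13)
C = 5 (C = (-2 + 6) + 1 = 4 + 1 = 5)
d(O) = -2 + (5 - 13*√O)² (d(O) = -2 + (-13*√O + 5)² = -2 + (5 - 13*√O)²)
(d(-239) + 284131) + r = ((-2 + (-5 + 13*√(-239))²) + 284131) + 167146 = ((-2 + (-5 + 13*(I*√239))²) + 284131) + 167146 = ((-2 + (-5 + 13*I*√239)²) + 284131) + 167146 = (284129 + (-5 + 13*I*√239)²) + 167146 = 451275 + (-5 + 13*I*√239)²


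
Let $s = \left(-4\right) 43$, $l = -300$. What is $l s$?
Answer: $51600$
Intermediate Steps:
$s = -172$
$l s = \left(-300\right) \left(-172\right) = 51600$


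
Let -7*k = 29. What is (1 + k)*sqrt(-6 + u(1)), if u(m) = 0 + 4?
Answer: -22*I*sqrt(2)/7 ≈ -4.4447*I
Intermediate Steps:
k = -29/7 (k = -1/7*29 = -29/7 ≈ -4.1429)
u(m) = 4
(1 + k)*sqrt(-6 + u(1)) = (1 - 29/7)*sqrt(-6 + 4) = -22*I*sqrt(2)/7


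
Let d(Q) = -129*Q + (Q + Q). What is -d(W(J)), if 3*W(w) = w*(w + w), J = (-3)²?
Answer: 6858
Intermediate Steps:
J = 9
W(w) = 2*w²/3 (W(w) = (w*(w + w))/3 = (w*(2*w))/3 = (2*w²)/3 = 2*w²/3)
d(Q) = -127*Q (d(Q) = -129*Q + 2*Q = -127*Q)
-d(W(J)) = -(-127)*(⅔)*9² = -(-127)*(⅔)*81 = -(-127)*54 = -1*(-6858) = 6858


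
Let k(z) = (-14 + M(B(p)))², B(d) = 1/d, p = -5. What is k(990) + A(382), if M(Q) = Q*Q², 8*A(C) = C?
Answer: 15248379/62500 ≈ 243.97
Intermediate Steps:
B(d) = 1/d
A(C) = C/8
M(Q) = Q³
k(z) = 3066001/15625 (k(z) = (-14 + (1/(-5))³)² = (-14 + (-⅕)³)² = (-14 - 1/125)² = (-1751/125)² = 3066001/15625)
k(990) + A(382) = 3066001/15625 + (⅛)*382 = 3066001/15625 + 191/4 = 15248379/62500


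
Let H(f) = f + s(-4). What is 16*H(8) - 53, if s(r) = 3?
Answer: 123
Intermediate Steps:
H(f) = 3 + f (H(f) = f + 3 = 3 + f)
16*H(8) - 53 = 16*(3 + 8) - 53 = 16*11 - 53 = 176 - 53 = 123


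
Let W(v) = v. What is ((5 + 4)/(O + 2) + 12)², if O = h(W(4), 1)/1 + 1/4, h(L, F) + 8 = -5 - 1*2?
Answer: 36864/289 ≈ 127.56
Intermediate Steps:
h(L, F) = -15 (h(L, F) = -8 + (-5 - 1*2) = -8 + (-5 - 2) = -8 - 7 = -15)
O = -59/4 (O = -15/1 + 1/4 = -15*1 + 1*(¼) = -15 + ¼ = -59/4 ≈ -14.750)
((5 + 4)/(O + 2) + 12)² = ((5 + 4)/(-59/4 + 2) + 12)² = (9/(-51/4) + 12)² = (9*(-4/51) + 12)² = (-12/17 + 12)² = (192/17)² = 36864/289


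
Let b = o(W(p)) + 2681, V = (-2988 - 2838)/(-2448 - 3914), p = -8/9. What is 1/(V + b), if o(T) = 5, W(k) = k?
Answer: 3181/8547079 ≈ 0.00037217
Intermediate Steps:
p = -8/9 (p = -8*1/9 = -8/9 ≈ -0.88889)
V = 2913/3181 (V = -5826/(-6362) = -5826*(-1/6362) = 2913/3181 ≈ 0.91575)
b = 2686 (b = 5 + 2681 = 2686)
1/(V + b) = 1/(2913/3181 + 2686) = 1/(8547079/3181) = 3181/8547079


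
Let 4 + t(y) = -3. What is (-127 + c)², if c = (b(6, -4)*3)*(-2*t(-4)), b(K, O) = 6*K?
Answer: 1918225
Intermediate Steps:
t(y) = -7 (t(y) = -4 - 3 = -7)
c = 1512 (c = ((6*6)*3)*(-2*(-7)) = (36*3)*14 = 108*14 = 1512)
(-127 + c)² = (-127 + 1512)² = 1385² = 1918225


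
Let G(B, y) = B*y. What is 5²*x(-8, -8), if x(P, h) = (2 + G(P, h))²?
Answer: 108900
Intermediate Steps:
x(P, h) = (2 + P*h)²
5²*x(-8, -8) = 5²*(2 - 8*(-8))² = 25*(2 + 64)² = 25*66² = 25*4356 = 108900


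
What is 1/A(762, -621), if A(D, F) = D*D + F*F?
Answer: 1/966285 ≈ 1.0349e-6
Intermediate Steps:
A(D, F) = D² + F²
1/A(762, -621) = 1/(762² + (-621)²) = 1/(580644 + 385641) = 1/966285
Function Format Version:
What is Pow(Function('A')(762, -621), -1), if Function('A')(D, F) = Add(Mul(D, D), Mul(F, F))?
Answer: Rational(1, 966285) ≈ 1.0349e-6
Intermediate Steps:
Function('A')(D, F) = Add(Pow(D, 2), Pow(F, 2))
Pow(Function('A')(762, -621), -1) = Pow(Add(Pow(762, 2), Pow(-621, 2)), -1) = Pow(Add(580644, 385641), -1) = Pow(966285, -1) = Rational(1, 966285)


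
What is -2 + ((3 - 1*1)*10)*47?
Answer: 938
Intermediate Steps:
-2 + ((3 - 1*1)*10)*47 = -2 + ((3 - 1)*10)*47 = -2 + (2*10)*47 = -2 + 20*47 = -2 + 940 = 938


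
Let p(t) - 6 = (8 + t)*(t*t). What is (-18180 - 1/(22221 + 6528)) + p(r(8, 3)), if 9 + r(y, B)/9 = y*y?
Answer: 3542722049348/28749 ≈ 1.2323e+8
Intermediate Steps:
r(y, B) = -81 + 9*y**2 (r(y, B) = -81 + 9*(y*y) = -81 + 9*y**2)
p(t) = 6 + t**2*(8 + t) (p(t) = 6 + (8 + t)*(t*t) = 6 + (8 + t)*t**2 = 6 + t**2*(8 + t))
(-18180 - 1/(22221 + 6528)) + p(r(8, 3)) = (-18180 - 1/(22221 + 6528)) + (6 + (-81 + 9*8**2)**3 + 8*(-81 + 9*8**2)**2) = (-18180 - 1/28749) + (6 + (-81 + 9*64)**3 + 8*(-81 + 9*64)**2) = (-18180 - 1*1/28749) + (6 + (-81 + 576)**3 + 8*(-81 + 576)**2) = (-18180 - 1/28749) + (6 + 495**3 + 8*495**2) = -522656821/28749 + (6 + 121287375 + 8*245025) = -522656821/28749 + (6 + 121287375 + 1960200) = -522656821/28749 + 123247581 = 3542722049348/28749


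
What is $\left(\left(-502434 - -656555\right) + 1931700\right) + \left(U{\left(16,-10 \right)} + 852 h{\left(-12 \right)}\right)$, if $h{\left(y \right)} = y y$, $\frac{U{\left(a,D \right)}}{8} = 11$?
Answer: $2208597$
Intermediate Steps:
$U{\left(a,D \right)} = 88$ ($U{\left(a,D \right)} = 8 \cdot 11 = 88$)
$h{\left(y \right)} = y^{2}$
$\left(\left(-502434 - -656555\right) + 1931700\right) + \left(U{\left(16,-10 \right)} + 852 h{\left(-12 \right)}\right) = \left(\left(-502434 - -656555\right) + 1931700\right) + \left(88 + 852 \left(-12\right)^{2}\right) = \left(\left(-502434 + 656555\right) + 1931700\right) + \left(88 + 852 \cdot 144\right) = \left(154121 + 1931700\right) + \left(88 + 122688\right) = 2085821 + 122776 = 2208597$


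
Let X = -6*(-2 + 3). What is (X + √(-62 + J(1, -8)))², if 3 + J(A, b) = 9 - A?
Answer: (6 - I*√57)² ≈ -21.0 - 90.598*I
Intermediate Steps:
J(A, b) = 6 - A (J(A, b) = -3 + (9 - A) = 6 - A)
X = -6 (X = -6*1 = -6)
(X + √(-62 + J(1, -8)))² = (-6 + √(-62 + (6 - 1*1)))² = (-6 + √(-62 + (6 - 1)))² = (-6 + √(-62 + 5))² = (-6 + √(-57))² = (-6 + I*√57)²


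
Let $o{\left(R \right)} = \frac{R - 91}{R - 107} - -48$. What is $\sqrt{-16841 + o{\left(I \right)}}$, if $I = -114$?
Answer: $\frac{2 i \sqrt{205035402}}{221} \approx 129.58 i$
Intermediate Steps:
$o{\left(R \right)} = 48 + \frac{-91 + R}{-107 + R}$ ($o{\left(R \right)} = \frac{-91 + R}{-107 + R} + 48 = 48 + \frac{-91 + R}{-107 + R}$)
$\sqrt{-16841 + o{\left(I \right)}} = \sqrt{-16841 + \frac{-5227 + 49 \left(-114\right)}{-107 - 114}} = \sqrt{-16841 + \frac{-5227 - 5586}{-221}} = \sqrt{-16841 - - \frac{10813}{221}} = \sqrt{-16841 + \frac{10813}{221}} = \sqrt{- \frac{3711048}{221}} = \frac{2 i \sqrt{205035402}}{221}$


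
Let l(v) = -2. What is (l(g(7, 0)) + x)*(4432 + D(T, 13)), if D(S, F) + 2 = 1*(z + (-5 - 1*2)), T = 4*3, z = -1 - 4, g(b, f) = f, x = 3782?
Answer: 16700040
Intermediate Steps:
z = -5
T = 12
D(S, F) = -14 (D(S, F) = -2 + 1*(-5 + (-5 - 1*2)) = -2 + 1*(-5 + (-5 - 2)) = -2 + 1*(-5 - 7) = -2 + 1*(-12) = -2 - 12 = -14)
(l(g(7, 0)) + x)*(4432 + D(T, 13)) = (-2 + 3782)*(4432 - 14) = 3780*4418 = 16700040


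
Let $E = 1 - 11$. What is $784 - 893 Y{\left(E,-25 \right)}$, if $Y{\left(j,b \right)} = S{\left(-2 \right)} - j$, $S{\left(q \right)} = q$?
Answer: $-6360$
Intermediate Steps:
$E = -10$
$Y{\left(j,b \right)} = -2 - j$
$784 - 893 Y{\left(E,-25 \right)} = 784 - 893 \left(-2 - -10\right) = 784 - 893 \left(-2 + 10\right) = 784 - 7144 = -6360$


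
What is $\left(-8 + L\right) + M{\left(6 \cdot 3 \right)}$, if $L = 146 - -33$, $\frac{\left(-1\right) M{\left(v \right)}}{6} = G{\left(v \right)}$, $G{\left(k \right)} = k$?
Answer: $63$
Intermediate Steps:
$M{\left(v \right)} = - 6 v$
$L = 179$ ($L = 146 + 33 = 179$)
$\left(-8 + L\right) + M{\left(6 \cdot 3 \right)} = \left(-8 + 179\right) - 6 \cdot 6 \cdot 3 = 171 - 108 = 63$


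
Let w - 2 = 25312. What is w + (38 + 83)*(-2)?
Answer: 25072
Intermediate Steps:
w = 25314 (w = 2 + 25312 = 25314)
w + (38 + 83)*(-2) = 25314 + (38 + 83)*(-2) = 25314 + 121*(-2) = 25314 - 242 = 25072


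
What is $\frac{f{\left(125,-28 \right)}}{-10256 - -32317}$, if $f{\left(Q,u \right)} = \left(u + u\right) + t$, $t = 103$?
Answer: $\frac{47}{22061} \approx 0.0021305$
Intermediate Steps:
$f{\left(Q,u \right)} = 103 + 2 u$ ($f{\left(Q,u \right)} = \left(u + u\right) + 103 = 2 u + 103 = 103 + 2 u$)
$\frac{f{\left(125,-28 \right)}}{-10256 - -32317} = \frac{103 + 2 \left(-28\right)}{-10256 - -32317} = \frac{103 - 56}{-10256 + 32317} = \frac{47}{22061}$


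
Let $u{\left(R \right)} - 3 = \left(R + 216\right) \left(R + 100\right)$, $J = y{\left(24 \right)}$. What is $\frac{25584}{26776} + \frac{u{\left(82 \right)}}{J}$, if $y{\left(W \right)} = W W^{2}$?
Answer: $\frac{225747085}{46268928} \approx 4.879$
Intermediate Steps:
$y{\left(W \right)} = W^{3}$
$J = 13824$ ($J = 24^{3} = 13824$)
$u{\left(R \right)} = 3 + \left(100 + R\right) \left(216 + R\right)$ ($u{\left(R \right)} = 3 + \left(R + 216\right) \left(R + 100\right) = 3 + \left(216 + R\right) \left(100 + R\right) = 3 + \left(100 + R\right) \left(216 + R\right)$)
$\frac{25584}{26776} + \frac{u{\left(82 \right)}}{J} = \frac{25584}{26776} + \frac{21603 + 82^{2} + 316 \cdot 82}{13824} = 25584 \cdot \frac{1}{26776} + \left(21603 + 6724 + 25912\right) \frac{1}{13824} = \frac{3198}{3347} + 54239 \cdot \frac{1}{13824} = \frac{3198}{3347} + \frac{54239}{13824} = \frac{225747085}{46268928}$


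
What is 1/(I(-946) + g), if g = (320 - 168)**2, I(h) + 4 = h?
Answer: 1/22154 ≈ 4.5139e-5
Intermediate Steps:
I(h) = -4 + h
g = 23104 (g = 152**2 = 23104)
1/(I(-946) + g) = 1/((-4 - 946) + 23104) = 1/(-950 + 23104) = 1/22154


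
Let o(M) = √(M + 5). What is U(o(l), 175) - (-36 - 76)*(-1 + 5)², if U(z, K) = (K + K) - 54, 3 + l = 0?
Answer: 2088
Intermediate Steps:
l = -3 (l = -3 + 0 = -3)
o(M) = √(5 + M)
U(z, K) = -54 + 2*K (U(z, K) = 2*K - 54 = -54 + 2*K)
U(o(l), 175) - (-36 - 76)*(-1 + 5)² = (-54 + 2*175) - (-36 - 76)*(-1 + 5)² = (-54 + 350) - (-112)*4² = 296 - (-112)*16 = 296 - 1*(-1792) = 296 + 1792 = 2088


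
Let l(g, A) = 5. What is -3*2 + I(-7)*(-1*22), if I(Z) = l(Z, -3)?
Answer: -116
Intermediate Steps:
I(Z) = 5
-3*2 + I(-7)*(-1*22) = -3*2 + 5*(-1*22) = -6 + 5*(-22) = -6 - 110 = -116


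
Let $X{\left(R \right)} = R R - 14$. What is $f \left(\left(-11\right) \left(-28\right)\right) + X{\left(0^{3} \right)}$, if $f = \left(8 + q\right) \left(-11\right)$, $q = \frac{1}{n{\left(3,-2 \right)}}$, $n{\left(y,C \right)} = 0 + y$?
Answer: $- \frac{84742}{3} \approx -28247.0$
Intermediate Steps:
$n{\left(y,C \right)} = y$
$X{\left(R \right)} = -14 + R^{2}$ ($X{\left(R \right)} = R^{2} - 14 = -14 + R^{2}$)
$q = \frac{1}{3} \approx 0.33333$
$f = - \frac{275}{3}$ ($f = \left(8 + \frac{1}{3}\right) \left(-11\right) = \frac{25}{3} \left(-11\right) = - \frac{275}{3} \approx -91.667$)
$f \left(\left(-11\right) \left(-28\right)\right) + X{\left(0^{3} \right)} = - \frac{275 \left(\left(-11\right) \left(-28\right)\right)}{3} - \left(14 - \left(0^{3}\right)^{2}\right) = \left(- \frac{275}{3}\right) 308 - \left(14 - 0^{2}\right) = - \frac{84700}{3} + \left(-14 + 0\right) = - \frac{84700}{3} - 14 = - \frac{84742}{3}$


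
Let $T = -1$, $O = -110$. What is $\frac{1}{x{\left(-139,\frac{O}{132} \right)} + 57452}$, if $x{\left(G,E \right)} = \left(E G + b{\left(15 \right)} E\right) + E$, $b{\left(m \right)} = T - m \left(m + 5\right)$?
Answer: $\frac{6}{346907} \approx 1.7296 \cdot 10^{-5}$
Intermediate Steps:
$b{\left(m \right)} = -1 - m \left(5 + m\right)$ ($b{\left(m \right)} = -1 - m \left(m + 5\right) = -1 - m \left(5 + m\right)$)
$x{\left(G,E \right)} = - 300 E + E G$ ($x{\left(G,E \right)} = \left(E G + \left(-1 - 15^{2} - 75\right) E\right) + E = \left(E G + \left(-1 - 225 - 75\right) E\right) + E = \left(E G - 301 E\right) + E = \left(- 301 E + E G\right) + E = - 300 E + E G$)
$\frac{1}{x{\left(-139,\frac{O}{132} \right)} + 57452} = \frac{1}{- \frac{110}{132} \left(-300 - 139\right) + 57452} = \frac{1}{\left(-110\right) \frac{1}{132} \left(-439\right) + 57452} = \frac{1}{\left(- \frac{5}{6}\right) \left(-439\right) + 57452} = \frac{1}{\frac{2195}{6} + 57452} = \frac{1}{\frac{346907}{6}} = \frac{6}{346907}$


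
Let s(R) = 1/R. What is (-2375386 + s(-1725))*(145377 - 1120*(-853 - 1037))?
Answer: -3089787556564209/575 ≈ -5.3735e+12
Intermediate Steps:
(-2375386 + s(-1725))*(145377 - 1120*(-853 - 1037)) = (-2375386 + 1/(-1725))*(145377 - 1120*(-853 - 1037)) = (-2375386 - 1/1725)*(145377 - 1120*(-1890)) = -4097540851*(145377 + 2116800)/1725 = -4097540851/1725*2262177 = -3089787556564209/575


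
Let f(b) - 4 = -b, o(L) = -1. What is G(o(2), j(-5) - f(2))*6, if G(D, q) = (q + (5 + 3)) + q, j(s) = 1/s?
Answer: 108/5 ≈ 21.600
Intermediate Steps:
f(b) = 4 - b
G(D, q) = 8 + 2*q (G(D, q) = (q + 8) + q = (8 + q) + q = 8 + 2*q)
G(o(2), j(-5) - f(2))*6 = (8 + 2*(1/(-5) - (4 - 1*2)))*6 = (8 + 2*(-⅕ - (4 - 2)))*6 = (8 + 2*(-⅕ - 1*2))*6 = (8 + 2*(-⅕ - 2))*6 = (8 + 2*(-11/5))*6 = (8 - 22/5)*6 = (18/5)*6 = 108/5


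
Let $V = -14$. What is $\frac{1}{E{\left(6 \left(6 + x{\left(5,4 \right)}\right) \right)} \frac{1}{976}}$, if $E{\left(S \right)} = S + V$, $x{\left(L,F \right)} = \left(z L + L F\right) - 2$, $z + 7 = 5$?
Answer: $\frac{488}{35} \approx 13.943$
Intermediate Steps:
$z = -2$ ($z = -7 + 5 = -2$)
$x{\left(L,F \right)} = -2 - 2 L + F L$ ($x{\left(L,F \right)} = \left(- 2 L + L F\right) - 2 = \left(- 2 L + F L\right) - 2 = -2 - 2 L + F L$)
$E{\left(S \right)} = -14 + S$ ($E{\left(S \right)} = S - 14 = -14 + S$)
$\frac{1}{E{\left(6 \left(6 + x{\left(5,4 \right)}\right) \right)} \frac{1}{976}} = \frac{1}{\left(-14 + 6 \left(6 - -8\right)\right) \frac{1}{976}} = \frac{1}{\left(-14 + 6 \left(6 + 8\right)\right) \frac{1}{976}} = \frac{1}{\left(-14 + 6 \cdot 14\right) \frac{1}{976}} = \frac{1}{\left(-14 + 84\right) \frac{1}{976}} = \frac{1}{70 \cdot \frac{1}{976}} = \frac{1}{\frac{35}{488}} = \frac{488}{35}$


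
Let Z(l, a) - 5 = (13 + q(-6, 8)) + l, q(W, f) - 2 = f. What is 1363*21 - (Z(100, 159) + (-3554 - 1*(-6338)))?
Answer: 25711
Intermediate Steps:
q(W, f) = 2 + f
Z(l, a) = 28 + l (Z(l, a) = 5 + ((13 + (2 + 8)) + l) = 5 + ((13 + 10) + l) = 5 + (23 + l) = 28 + l)
1363*21 - (Z(100, 159) + (-3554 - 1*(-6338))) = 1363*21 - ((28 + 100) + (-3554 - 1*(-6338))) = 28623 - (128 + (-3554 + 6338)) = 28623 - (128 + 2784) = 28623 - 1*2912 = 28623 - 2912 = 25711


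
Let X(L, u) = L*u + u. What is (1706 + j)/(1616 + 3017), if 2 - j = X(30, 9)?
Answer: 1429/4633 ≈ 0.30844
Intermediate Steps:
X(L, u) = u + L*u
j = -277 (j = 2 - 9*(1 + 30) = 2 - 9*31 = 2 - 1*279 = 2 - 279 = -277)
(1706 + j)/(1616 + 3017) = (1706 - 277)/(1616 + 3017) = 1429/4633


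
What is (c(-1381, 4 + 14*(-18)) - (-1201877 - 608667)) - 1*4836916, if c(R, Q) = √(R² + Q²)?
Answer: -3026372 + √1968665 ≈ -3.0250e+6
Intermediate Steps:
c(R, Q) = √(Q² + R²)
(c(-1381, 4 + 14*(-18)) - (-1201877 - 608667)) - 1*4836916 = (√((4 + 14*(-18))² + (-1381)²) - (-1201877 - 608667)) - 1*4836916 = (√((4 - 252)² + 1907161) - 1*(-1810544)) - 4836916 = (√((-248)² + 1907161) + 1810544) - 4836916 = (√(61504 + 1907161) + 1810544) - 4836916 = (√1968665 + 1810544) - 4836916 = (1810544 + √1968665) - 4836916 = -3026372 + √1968665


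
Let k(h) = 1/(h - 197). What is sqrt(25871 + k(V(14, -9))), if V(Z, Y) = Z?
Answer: 2*sqrt(216598434)/183 ≈ 160.84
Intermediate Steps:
k(h) = 1/(-197 + h)
sqrt(25871 + k(V(14, -9))) = sqrt(25871 + 1/(-197 + 14)) = sqrt(25871 + 1/(-183)) = sqrt(25871 - 1/183) = sqrt(4734392/183) = 2*sqrt(216598434)/183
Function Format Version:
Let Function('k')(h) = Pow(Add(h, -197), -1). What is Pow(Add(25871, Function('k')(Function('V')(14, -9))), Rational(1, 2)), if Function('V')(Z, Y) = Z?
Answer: Mul(Rational(2, 183), Pow(216598434, Rational(1, 2))) ≈ 160.84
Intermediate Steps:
Function('k')(h) = Pow(Add(-197, h), -1)
Pow(Add(25871, Function('k')(Function('V')(14, -9))), Rational(1, 2)) = Pow(Add(25871, Pow(Add(-197, 14), -1)), Rational(1, 2)) = Pow(Add(25871, Pow(-183, -1)), Rational(1, 2)) = Pow(Add(25871, Rational(-1, 183)), Rational(1, 2)) = Pow(Rational(4734392, 183), Rational(1, 2)) = Mul(Rational(2, 183), Pow(216598434, Rational(1, 2)))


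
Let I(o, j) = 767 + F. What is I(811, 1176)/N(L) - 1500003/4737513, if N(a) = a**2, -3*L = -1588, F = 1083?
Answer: -617290662297/1991132497112 ≈ -0.31002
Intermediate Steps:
I(o, j) = 1850 (I(o, j) = 767 + 1083 = 1850)
L = 1588/3 (L = -1/3*(-1588) = 1588/3 ≈ 529.33)
I(811, 1176)/N(L) - 1500003/4737513 = 1850/((1588/3)**2) - 1500003/4737513 = 1850/(2521744/9) - 1500003*1/4737513 = 1850*(9/2521744) - 500001/1579171 = 8325/1260872 - 500001/1579171 = -617290662297/1991132497112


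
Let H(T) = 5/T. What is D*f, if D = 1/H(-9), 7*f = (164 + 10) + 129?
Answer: -2727/35 ≈ -77.914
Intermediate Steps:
f = 303/7 (f = ((164 + 10) + 129)/7 = (174 + 129)/7 = (⅐)*303 = 303/7 ≈ 43.286)
D = -9/5 (D = 1/(5/(-9)) = 1/(5*(-⅑)) = 1/(-5/9) = -9/5 ≈ -1.8000)
D*f = -9/5*303/7 = -2727/35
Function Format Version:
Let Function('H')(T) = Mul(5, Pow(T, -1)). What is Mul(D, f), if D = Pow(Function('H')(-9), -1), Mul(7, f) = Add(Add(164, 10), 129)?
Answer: Rational(-2727, 35) ≈ -77.914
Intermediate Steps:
f = Rational(303, 7) (f = Mul(Rational(1, 7), Add(Add(164, 10), 129)) = Mul(Rational(1, 7), Add(174, 129)) = Mul(Rational(1, 7), 303) = Rational(303, 7) ≈ 43.286)
D = Rational(-9, 5) (D = Pow(Mul(5, Pow(-9, -1)), -1) = Pow(Mul(5, Rational(-1, 9)), -1) = Pow(Rational(-5, 9), -1) = Rational(-9, 5) ≈ -1.8000)
Mul(D, f) = Mul(Rational(-9, 5), Rational(303, 7)) = Rational(-2727, 35)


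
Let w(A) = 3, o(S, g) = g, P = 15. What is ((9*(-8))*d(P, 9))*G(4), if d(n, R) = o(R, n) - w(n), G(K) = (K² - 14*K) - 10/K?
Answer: 36720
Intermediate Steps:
G(K) = K² - 14*K - 10/K
d(n, R) = -3 + n (d(n, R) = n - 1*3 = n - 3 = -3 + n)
((9*(-8))*d(P, 9))*G(4) = ((9*(-8))*(-3 + 15))*((-10 + 4²*(-14 + 4))/4) = (-72*12)*((-10 + 16*(-10))/4) = -216*(-10 - 160) = -216*(-170) = -864*(-85/2) = 36720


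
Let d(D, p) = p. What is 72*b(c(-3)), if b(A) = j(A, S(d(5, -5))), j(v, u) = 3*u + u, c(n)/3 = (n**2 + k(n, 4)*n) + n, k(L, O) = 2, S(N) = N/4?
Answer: -360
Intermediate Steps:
S(N) = N/4 (S(N) = N*(1/4) = N/4)
c(n) = 3*n**2 + 9*n (c(n) = 3*((n**2 + 2*n) + n) = 3*(n**2 + 3*n) = 3*n**2 + 9*n)
j(v, u) = 4*u
b(A) = -5 (b(A) = 4*((1/4)*(-5)) = 4*(-5/4) = -5)
72*b(c(-3)) = 72*(-5) = -360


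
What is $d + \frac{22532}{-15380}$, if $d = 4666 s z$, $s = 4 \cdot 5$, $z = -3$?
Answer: $- \frac{1076451833}{3845} \approx -2.7996 \cdot 10^{5}$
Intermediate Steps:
$s = 20$
$d = -279960$ ($d = 4666 \cdot 20 \left(-3\right) = 4666 \left(-60\right) = -279960$)
$d + \frac{22532}{-15380} = -279960 + \frac{22532}{-15380} = -279960 + 22532 \left(- \frac{1}{15380}\right) = -279960 - \frac{5633}{3845} = - \frac{1076451833}{3845}$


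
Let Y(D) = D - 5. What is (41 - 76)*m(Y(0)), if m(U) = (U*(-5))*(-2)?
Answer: 1750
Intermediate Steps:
Y(D) = -5 + D
m(U) = 10*U (m(U) = -5*U*(-2) = 10*U)
(41 - 76)*m(Y(0)) = (41 - 76)*(10*(-5 + 0)) = -350*(-5) = -35*(-50) = 1750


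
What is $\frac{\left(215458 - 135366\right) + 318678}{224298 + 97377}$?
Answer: $\frac{79754}{64335} \approx 1.2397$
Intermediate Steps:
$\frac{\left(215458 - 135366\right) + 318678}{224298 + 97377} = \frac{80092 + 318678}{321675} = 398770 \cdot \frac{1}{321675} = \frac{79754}{64335}$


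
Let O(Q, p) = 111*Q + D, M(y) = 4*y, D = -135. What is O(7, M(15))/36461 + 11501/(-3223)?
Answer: -417268795/117513803 ≈ -3.5508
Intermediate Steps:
O(Q, p) = -135 + 111*Q (O(Q, p) = 111*Q - 135 = -135 + 111*Q)
O(7, M(15))/36461 + 11501/(-3223) = (-135 + 111*7)/36461 + 11501/(-3223) = (-135 + 777)*(1/36461) + 11501*(-1/3223) = 642*(1/36461) - 11501/3223 = 642/36461 - 11501/3223 = -417268795/117513803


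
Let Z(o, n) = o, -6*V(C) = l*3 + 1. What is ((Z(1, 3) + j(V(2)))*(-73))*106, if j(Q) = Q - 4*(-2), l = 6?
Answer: -135415/3 ≈ -45138.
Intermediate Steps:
V(C) = -19/6 (V(C) = -(6*3 + 1)/6 = -(18 + 1)/6 = -⅙*19 = -19/6)
j(Q) = 8 + Q (j(Q) = Q + 8 = 8 + Q)
((Z(1, 3) + j(V(2)))*(-73))*106 = ((1 + (8 - 19/6))*(-73))*106 = ((1 + 29/6)*(-73))*106 = ((35/6)*(-73))*106 = -2555/6*106 = -135415/3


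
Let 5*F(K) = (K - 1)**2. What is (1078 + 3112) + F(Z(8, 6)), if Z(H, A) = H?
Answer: 20999/5 ≈ 4199.8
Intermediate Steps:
F(K) = (-1 + K)**2/5 (F(K) = (K - 1)**2/5 = (-1 + K)**2/5)
(1078 + 3112) + F(Z(8, 6)) = (1078 + 3112) + (-1 + 8)**2/5 = 4190 + (1/5)*7**2 = 4190 + (1/5)*49 = 4190 + 49/5 = 20999/5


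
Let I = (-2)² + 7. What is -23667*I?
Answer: -260337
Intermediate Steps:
I = 11 (I = 4 + 7 = 11)
-23667*I = -23667*11 = -260337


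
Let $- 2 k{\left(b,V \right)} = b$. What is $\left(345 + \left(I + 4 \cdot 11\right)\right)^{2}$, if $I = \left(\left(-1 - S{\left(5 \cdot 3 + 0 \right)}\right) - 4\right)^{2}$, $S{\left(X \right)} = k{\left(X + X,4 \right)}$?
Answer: $239121$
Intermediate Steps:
$k{\left(b,V \right)} = - \frac{b}{2}$
$S{\left(X \right)} = - X$ ($S{\left(X \right)} = - \frac{X + X}{2} = - \frac{2 X}{2} = - X$)
$I = 100$ ($I = \left(\left(-1 - - (5 \cdot 3 + 0)\right) - 4\right)^{2} = \left(\left(-1 - - (15 + 0)\right) - 4\right)^{2} = \left(\left(-1 - \left(-1\right) 15\right) - 4\right)^{2} = \left(\left(-1 - -15\right) - 4\right)^{2} = \left(\left(-1 + 15\right) - 4\right)^{2} = \left(14 - 4\right)^{2} = 10^{2} = 100$)
$\left(345 + \left(I + 4 \cdot 11\right)\right)^{2} = \left(345 + \left(100 + 4 \cdot 11\right)\right)^{2} = \left(345 + \left(100 + 44\right)\right)^{2} = \left(345 + 144\right)^{2} = 489^{2} = 239121$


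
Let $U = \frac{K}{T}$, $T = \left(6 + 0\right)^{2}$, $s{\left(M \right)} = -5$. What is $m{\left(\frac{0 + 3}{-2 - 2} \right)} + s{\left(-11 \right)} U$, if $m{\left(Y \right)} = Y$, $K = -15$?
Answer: $\frac{4}{3} \approx 1.3333$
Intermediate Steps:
$T = 36$ ($T = 6^{2} = 36$)
$U = - \frac{5}{12}$ ($U = - \frac{15}{36} = \left(-15\right) \frac{1}{36} = - \frac{5}{12} \approx -0.41667$)
$m{\left(\frac{0 + 3}{-2 - 2} \right)} + s{\left(-11 \right)} U = \frac{0 + 3}{-2 - 2} - - \frac{25}{12} = \frac{3}{-4} + \frac{25}{12} = 3 \left(- \frac{1}{4}\right) + \frac{25}{12} = - \frac{3}{4} + \frac{25}{12} = \frac{4}{3}$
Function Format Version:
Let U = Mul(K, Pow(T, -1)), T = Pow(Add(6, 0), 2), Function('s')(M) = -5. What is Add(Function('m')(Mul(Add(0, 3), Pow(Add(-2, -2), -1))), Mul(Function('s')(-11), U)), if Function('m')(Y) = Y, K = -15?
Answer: Rational(4, 3) ≈ 1.3333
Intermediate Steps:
T = 36 (T = Pow(6, 2) = 36)
U = Rational(-5, 12) (U = Mul(-15, Pow(36, -1)) = Mul(-15, Rational(1, 36)) = Rational(-5, 12) ≈ -0.41667)
Add(Function('m')(Mul(Add(0, 3), Pow(Add(-2, -2), -1))), Mul(Function('s')(-11), U)) = Add(Mul(Add(0, 3), Pow(Add(-2, -2), -1)), Mul(-5, Rational(-5, 12))) = Add(Mul(3, Pow(-4, -1)), Rational(25, 12)) = Add(Mul(3, Rational(-1, 4)), Rational(25, 12)) = Add(Rational(-3, 4), Rational(25, 12)) = Rational(4, 3)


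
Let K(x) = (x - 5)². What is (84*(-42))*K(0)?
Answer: -88200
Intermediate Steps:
K(x) = (-5 + x)²
(84*(-42))*K(0) = (84*(-42))*(-5 + 0)² = -3528*(-5)² = -3528*25 = -88200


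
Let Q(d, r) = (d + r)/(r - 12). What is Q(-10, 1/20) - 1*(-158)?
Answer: 37961/239 ≈ 158.83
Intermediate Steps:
Q(d, r) = (d + r)/(-12 + r)
Q(-10, 1/20) - 1*(-158) = (-10 + 1/20)/(-12 + 1/20) - 1*(-158) = (-10 + 1/20)/(-12 + 1/20) + 158 = -199/20/(-239/20) + 158 = -20/239*(-199/20) + 158 = 199/239 + 158 = 37961/239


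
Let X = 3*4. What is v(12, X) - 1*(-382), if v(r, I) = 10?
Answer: 392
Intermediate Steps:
X = 12
v(12, X) - 1*(-382) = 10 - 1*(-382) = 10 + 382 = 392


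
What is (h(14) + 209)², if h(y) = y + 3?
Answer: 51076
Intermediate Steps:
h(y) = 3 + y
(h(14) + 209)² = ((3 + 14) + 209)² = (17 + 209)² = 226² = 51076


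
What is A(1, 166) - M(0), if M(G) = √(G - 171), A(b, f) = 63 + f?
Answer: 229 - 3*I*√19 ≈ 229.0 - 13.077*I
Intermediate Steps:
M(G) = √(-171 + G)
A(1, 166) - M(0) = (63 + 166) - √(-171 + 0) = 229 - √(-171) = 229 - 3*I*√19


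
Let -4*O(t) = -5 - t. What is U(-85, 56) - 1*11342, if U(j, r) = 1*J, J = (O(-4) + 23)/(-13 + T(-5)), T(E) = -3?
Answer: -725981/64 ≈ -11343.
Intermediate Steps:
O(t) = 5/4 + t/4 (O(t) = -(-5 - t)/4 = 5/4 + t/4)
J = -93/64 (J = ((5/4 + (1/4)*(-4)) + 23)/(-13 - 3) = ((5/4 - 1) + 23)/(-16) = (1/4 + 23)*(-1/16) = (93/4)*(-1/16) = -93/64 ≈ -1.4531)
U(j, r) = -93/64 (U(j, r) = 1*(-93/64) = -93/64)
U(-85, 56) - 1*11342 = -93/64 - 1*11342 = -93/64 - 11342 = -725981/64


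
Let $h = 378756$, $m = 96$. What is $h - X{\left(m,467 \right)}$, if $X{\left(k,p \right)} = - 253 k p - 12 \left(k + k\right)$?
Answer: $11723556$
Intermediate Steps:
$X{\left(k,p \right)} = - 24 k - 253 k p$ ($X{\left(k,p \right)} = - 253 k p - 12 \cdot 2 k = - 253 k p - 24 k = - 24 k - 253 k p$)
$h - X{\left(m,467 \right)} = 378756 - \left(-1\right) 96 \left(24 + 253 \cdot 467\right) = 378756 - \left(-1\right) 96 \left(24 + 118151\right) = 378756 - \left(-1\right) 96 \cdot 118175 = 378756 - -11344800 = 378756 + 11344800 = 11723556$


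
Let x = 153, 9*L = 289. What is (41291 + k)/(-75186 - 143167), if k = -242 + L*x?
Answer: -686/3259 ≈ -0.21049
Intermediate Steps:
L = 289/9 (L = (1/9)*289 = 289/9 ≈ 32.111)
k = 4671 (k = -242 + (289/9)*153 = -242 + 4913 = 4671)
(41291 + k)/(-75186 - 143167) = (41291 + 4671)/(-75186 - 143167) = 45962/(-218353) = 45962*(-1/218353) = -686/3259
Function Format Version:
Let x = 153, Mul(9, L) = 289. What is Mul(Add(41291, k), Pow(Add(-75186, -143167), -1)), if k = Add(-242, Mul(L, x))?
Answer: Rational(-686, 3259) ≈ -0.21049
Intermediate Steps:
L = Rational(289, 9) (L = Mul(Rational(1, 9), 289) = Rational(289, 9) ≈ 32.111)
k = 4671 (k = Add(-242, Mul(Rational(289, 9), 153)) = Add(-242, 4913) = 4671)
Mul(Add(41291, k), Pow(Add(-75186, -143167), -1)) = Mul(Add(41291, 4671), Pow(Add(-75186, -143167), -1)) = Mul(45962, Pow(-218353, -1)) = Mul(45962, Rational(-1, 218353)) = Rational(-686, 3259)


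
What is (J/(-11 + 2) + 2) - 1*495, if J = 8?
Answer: -4445/9 ≈ -493.89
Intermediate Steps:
(J/(-11 + 2) + 2) - 1*495 = (8/(-11 + 2) + 2) - 1*495 = (8/(-9) + 2) - 495 = (-1/9*8 + 2) - 495 = (-8/9 + 2) - 495 = 10/9 - 495 = -4445/9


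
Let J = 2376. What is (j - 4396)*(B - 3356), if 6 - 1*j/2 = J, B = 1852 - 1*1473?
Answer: 27197872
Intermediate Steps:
B = 379 (B = 1852 - 1473 = 379)
j = -4740 (j = 12 - 2*2376 = 12 - 4752 = -4740)
(j - 4396)*(B - 3356) = (-4740 - 4396)*(379 - 3356) = -9136*(-2977) = 27197872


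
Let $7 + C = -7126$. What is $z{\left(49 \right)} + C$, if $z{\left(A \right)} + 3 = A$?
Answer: $-7087$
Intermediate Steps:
$z{\left(A \right)} = -3 + A$
$C = -7133$ ($C = -7 - 7126 = -7133$)
$z{\left(49 \right)} + C = \left(-3 + 49\right) - 7133 = 46 - 7133 = -7087$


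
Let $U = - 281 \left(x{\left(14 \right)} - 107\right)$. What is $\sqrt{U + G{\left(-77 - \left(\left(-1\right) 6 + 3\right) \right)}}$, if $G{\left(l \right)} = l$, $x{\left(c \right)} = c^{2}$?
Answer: $3 i \sqrt{2787} \approx 158.38 i$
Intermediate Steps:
$U = -25009$ ($U = - 281 \left(14^{2} - 107\right) = - 281 \left(196 - 107\right) = \left(-281\right) 89 = -25009$)
$\sqrt{U + G{\left(-77 - \left(\left(-1\right) 6 + 3\right) \right)}} = \sqrt{-25009 - \left(80 - 6\right)} = \sqrt{-25009 - 74} = \sqrt{-25083} = 3 i \sqrt{2787}$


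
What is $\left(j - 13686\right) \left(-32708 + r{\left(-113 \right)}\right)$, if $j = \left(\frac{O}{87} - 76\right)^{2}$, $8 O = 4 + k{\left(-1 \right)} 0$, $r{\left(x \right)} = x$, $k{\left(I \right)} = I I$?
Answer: $\frac{7860944811347}{30276} \approx 2.5964 \cdot 10^{8}$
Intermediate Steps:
$k{\left(I \right)} = I^{2}$
$O = \frac{1}{2}$ ($O = \frac{4 + \left(-1\right)^{2} \cdot 0}{8} = \frac{4 + 1 \cdot 0}{8} = \frac{4 + 0}{8} = \frac{1}{8} \cdot 4 = \frac{1}{2} \approx 0.5$)
$j = \frac{174847729}{30276}$ ($j = \left(\frac{1}{2 \cdot 87} - 76\right)^{2} = \left(\frac{1}{2} \cdot \frac{1}{87} - 76\right)^{2} = \left(\frac{1}{174} - 76\right)^{2} = \left(- \frac{13223}{174}\right)^{2} = \frac{174847729}{30276} \approx 5775.1$)
$\left(j - 13686\right) \left(-32708 + r{\left(-113 \right)}\right) = \left(\frac{174847729}{30276} - 13686\right) \left(-32708 - 113\right) = \left(- \frac{239509607}{30276}\right) \left(-32821\right) = \frac{7860944811347}{30276}$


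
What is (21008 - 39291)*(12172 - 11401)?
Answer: -14096193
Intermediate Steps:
(21008 - 39291)*(12172 - 11401) = -18283*771 = -14096193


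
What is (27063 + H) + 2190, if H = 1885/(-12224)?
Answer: 357586787/12224 ≈ 29253.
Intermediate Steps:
H = -1885/12224 (H = 1885*(-1/12224) = -1885/12224 ≈ -0.15420)
(27063 + H) + 2190 = (27063 - 1885/12224) + 2190 = 330816227/12224 + 2190 = 357586787/12224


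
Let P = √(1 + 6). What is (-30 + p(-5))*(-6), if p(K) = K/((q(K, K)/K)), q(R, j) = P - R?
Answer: 415/3 + 25*√7/3 ≈ 160.38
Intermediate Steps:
P = √7 ≈ 2.6458
q(R, j) = √7 - R
p(K) = K²/(√7 - K) (p(K) = K/(((√7 - K)/K)) = K*(K/(√7 - K)) = K²/(√7 - K))
(-30 + p(-5))*(-6) = (-30 - 1*(-5)²/(-5 - √7))*(-6) = (-30 - 1*25/(-5 - √7))*(-6) = (-30 - 25/(-5 - √7))*(-6) = 180 + 150/(-5 - √7)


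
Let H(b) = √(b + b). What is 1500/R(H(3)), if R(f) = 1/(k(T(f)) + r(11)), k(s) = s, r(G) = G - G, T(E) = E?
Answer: 1500*√6 ≈ 3674.2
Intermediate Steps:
r(G) = 0
H(b) = √2*√b (H(b) = √(2*b) = √2*√b)
R(f) = 1/f (R(f) = 1/(f + 0) = 1/f)
1500/R(H(3)) = 1500/(1/(√2*√3)) = 1500/(1/(√6)) = 1500/((√6/6)) = 1500*√6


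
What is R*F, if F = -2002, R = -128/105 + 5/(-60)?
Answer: 78221/30 ≈ 2607.4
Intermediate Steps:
R = -547/420 (R = -128*1/105 + 5*(-1/60) = -128/105 - 1/12 = -547/420 ≈ -1.3024)
R*F = -547/420*(-2002) = 78221/30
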